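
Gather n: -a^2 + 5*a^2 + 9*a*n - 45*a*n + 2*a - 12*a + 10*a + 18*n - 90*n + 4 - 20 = 4*a^2 + n*(-36*a - 72) - 16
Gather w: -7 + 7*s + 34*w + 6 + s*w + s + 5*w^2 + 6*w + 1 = 8*s + 5*w^2 + w*(s + 40)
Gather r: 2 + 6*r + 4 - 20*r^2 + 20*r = -20*r^2 + 26*r + 6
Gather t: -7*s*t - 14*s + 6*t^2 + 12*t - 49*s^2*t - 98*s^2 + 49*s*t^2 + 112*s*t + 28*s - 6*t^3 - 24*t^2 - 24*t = -98*s^2 + 14*s - 6*t^3 + t^2*(49*s - 18) + t*(-49*s^2 + 105*s - 12)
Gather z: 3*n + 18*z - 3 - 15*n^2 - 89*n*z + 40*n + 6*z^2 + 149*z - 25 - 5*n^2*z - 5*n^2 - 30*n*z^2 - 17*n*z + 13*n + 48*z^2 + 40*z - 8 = -20*n^2 + 56*n + z^2*(54 - 30*n) + z*(-5*n^2 - 106*n + 207) - 36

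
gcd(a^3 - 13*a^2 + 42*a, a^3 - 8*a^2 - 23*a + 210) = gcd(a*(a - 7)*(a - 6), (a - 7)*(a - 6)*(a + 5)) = a^2 - 13*a + 42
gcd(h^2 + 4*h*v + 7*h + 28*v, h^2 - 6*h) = 1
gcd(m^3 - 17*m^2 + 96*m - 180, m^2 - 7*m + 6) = m - 6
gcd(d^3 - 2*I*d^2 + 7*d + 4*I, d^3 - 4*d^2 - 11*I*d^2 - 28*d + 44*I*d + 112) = d - 4*I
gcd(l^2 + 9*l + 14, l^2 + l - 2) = l + 2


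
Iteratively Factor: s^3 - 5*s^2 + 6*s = (s - 2)*(s^2 - 3*s) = s*(s - 2)*(s - 3)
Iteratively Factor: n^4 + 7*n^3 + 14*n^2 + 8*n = (n + 4)*(n^3 + 3*n^2 + 2*n) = n*(n + 4)*(n^2 + 3*n + 2) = n*(n + 1)*(n + 4)*(n + 2)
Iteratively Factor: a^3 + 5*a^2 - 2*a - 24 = (a + 3)*(a^2 + 2*a - 8) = (a - 2)*(a + 3)*(a + 4)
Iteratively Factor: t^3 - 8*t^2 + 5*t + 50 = (t + 2)*(t^2 - 10*t + 25) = (t - 5)*(t + 2)*(t - 5)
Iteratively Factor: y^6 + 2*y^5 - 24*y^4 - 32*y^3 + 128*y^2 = (y)*(y^5 + 2*y^4 - 24*y^3 - 32*y^2 + 128*y) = y*(y - 2)*(y^4 + 4*y^3 - 16*y^2 - 64*y) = y*(y - 4)*(y - 2)*(y^3 + 8*y^2 + 16*y) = y*(y - 4)*(y - 2)*(y + 4)*(y^2 + 4*y) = y^2*(y - 4)*(y - 2)*(y + 4)*(y + 4)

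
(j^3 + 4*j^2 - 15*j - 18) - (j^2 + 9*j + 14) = j^3 + 3*j^2 - 24*j - 32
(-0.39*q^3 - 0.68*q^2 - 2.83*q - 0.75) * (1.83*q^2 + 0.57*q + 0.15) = -0.7137*q^5 - 1.4667*q^4 - 5.625*q^3 - 3.0876*q^2 - 0.852*q - 0.1125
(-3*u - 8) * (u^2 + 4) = -3*u^3 - 8*u^2 - 12*u - 32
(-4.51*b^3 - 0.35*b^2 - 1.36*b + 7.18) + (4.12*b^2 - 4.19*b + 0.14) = -4.51*b^3 + 3.77*b^2 - 5.55*b + 7.32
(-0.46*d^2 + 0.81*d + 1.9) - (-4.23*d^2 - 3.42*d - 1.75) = 3.77*d^2 + 4.23*d + 3.65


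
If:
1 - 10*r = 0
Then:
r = 1/10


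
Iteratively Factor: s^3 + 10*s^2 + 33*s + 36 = (s + 3)*(s^2 + 7*s + 12) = (s + 3)*(s + 4)*(s + 3)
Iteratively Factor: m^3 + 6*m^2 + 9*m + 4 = (m + 1)*(m^2 + 5*m + 4) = (m + 1)^2*(m + 4)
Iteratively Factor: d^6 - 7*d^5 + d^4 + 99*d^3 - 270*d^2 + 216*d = (d - 3)*(d^5 - 4*d^4 - 11*d^3 + 66*d^2 - 72*d) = (d - 3)^2*(d^4 - d^3 - 14*d^2 + 24*d) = d*(d - 3)^2*(d^3 - d^2 - 14*d + 24) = d*(d - 3)^3*(d^2 + 2*d - 8) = d*(d - 3)^3*(d + 4)*(d - 2)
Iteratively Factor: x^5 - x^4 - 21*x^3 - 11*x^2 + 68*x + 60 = (x - 5)*(x^4 + 4*x^3 - x^2 - 16*x - 12) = (x - 5)*(x - 2)*(x^3 + 6*x^2 + 11*x + 6) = (x - 5)*(x - 2)*(x + 3)*(x^2 + 3*x + 2) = (x - 5)*(x - 2)*(x + 1)*(x + 3)*(x + 2)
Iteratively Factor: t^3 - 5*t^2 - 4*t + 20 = (t - 2)*(t^2 - 3*t - 10) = (t - 5)*(t - 2)*(t + 2)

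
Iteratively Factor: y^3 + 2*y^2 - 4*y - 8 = (y + 2)*(y^2 - 4) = (y - 2)*(y + 2)*(y + 2)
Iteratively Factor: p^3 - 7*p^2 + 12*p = (p - 4)*(p^2 - 3*p) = (p - 4)*(p - 3)*(p)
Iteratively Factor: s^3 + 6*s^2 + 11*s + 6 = (s + 2)*(s^2 + 4*s + 3) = (s + 2)*(s + 3)*(s + 1)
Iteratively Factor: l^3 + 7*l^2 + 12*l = (l + 4)*(l^2 + 3*l) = (l + 3)*(l + 4)*(l)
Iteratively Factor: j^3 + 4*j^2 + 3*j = (j + 3)*(j^2 + j) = (j + 1)*(j + 3)*(j)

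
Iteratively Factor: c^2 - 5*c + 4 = (c - 1)*(c - 4)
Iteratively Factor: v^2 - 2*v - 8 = (v + 2)*(v - 4)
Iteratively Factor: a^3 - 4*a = (a - 2)*(a^2 + 2*a) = a*(a - 2)*(a + 2)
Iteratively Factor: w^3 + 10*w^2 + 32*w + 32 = (w + 4)*(w^2 + 6*w + 8) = (w + 2)*(w + 4)*(w + 4)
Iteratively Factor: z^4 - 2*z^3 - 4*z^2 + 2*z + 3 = (z - 1)*(z^3 - z^2 - 5*z - 3) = (z - 1)*(z + 1)*(z^2 - 2*z - 3) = (z - 1)*(z + 1)^2*(z - 3)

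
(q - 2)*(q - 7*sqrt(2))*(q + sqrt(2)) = q^3 - 6*sqrt(2)*q^2 - 2*q^2 - 14*q + 12*sqrt(2)*q + 28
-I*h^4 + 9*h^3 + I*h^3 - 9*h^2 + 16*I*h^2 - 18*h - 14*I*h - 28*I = (h - 2)*(h + 2*I)*(h + 7*I)*(-I*h - I)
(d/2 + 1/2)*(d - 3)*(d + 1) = d^3/2 - d^2/2 - 5*d/2 - 3/2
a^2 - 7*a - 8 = (a - 8)*(a + 1)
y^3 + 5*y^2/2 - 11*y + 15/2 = (y - 3/2)*(y - 1)*(y + 5)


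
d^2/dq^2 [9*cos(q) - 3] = -9*cos(q)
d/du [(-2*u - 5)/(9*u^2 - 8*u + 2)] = 2*(9*u^2 + 45*u - 22)/(81*u^4 - 144*u^3 + 100*u^2 - 32*u + 4)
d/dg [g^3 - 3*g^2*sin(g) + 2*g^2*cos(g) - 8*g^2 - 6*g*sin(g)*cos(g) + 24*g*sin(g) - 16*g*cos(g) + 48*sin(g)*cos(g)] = -2*g^2*sin(g) - 3*g^2*cos(g) + 3*g^2 + 10*g*sin(g) + 28*g*cos(g) - 6*g*cos(2*g) - 16*g + 24*sin(g) - 3*sin(2*g) - 16*cos(g) + 48*cos(2*g)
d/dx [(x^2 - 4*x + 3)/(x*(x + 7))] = (11*x^2 - 6*x - 21)/(x^2*(x^2 + 14*x + 49))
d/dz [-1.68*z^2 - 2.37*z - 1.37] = -3.36*z - 2.37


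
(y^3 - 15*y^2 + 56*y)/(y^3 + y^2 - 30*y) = (y^2 - 15*y + 56)/(y^2 + y - 30)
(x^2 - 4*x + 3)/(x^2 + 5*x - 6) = (x - 3)/(x + 6)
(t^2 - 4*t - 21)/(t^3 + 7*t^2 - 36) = (t - 7)/(t^2 + 4*t - 12)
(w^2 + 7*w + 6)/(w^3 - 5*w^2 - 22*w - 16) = (w + 6)/(w^2 - 6*w - 16)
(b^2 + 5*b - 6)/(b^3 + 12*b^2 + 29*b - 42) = 1/(b + 7)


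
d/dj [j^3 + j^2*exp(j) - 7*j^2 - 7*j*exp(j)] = j^2*exp(j) + 3*j^2 - 5*j*exp(j) - 14*j - 7*exp(j)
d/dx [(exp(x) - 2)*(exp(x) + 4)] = 2*(exp(x) + 1)*exp(x)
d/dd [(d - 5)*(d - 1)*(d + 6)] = 3*d^2 - 31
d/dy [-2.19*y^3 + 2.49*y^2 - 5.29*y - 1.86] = -6.57*y^2 + 4.98*y - 5.29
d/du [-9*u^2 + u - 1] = 1 - 18*u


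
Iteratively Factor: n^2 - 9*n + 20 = (n - 4)*(n - 5)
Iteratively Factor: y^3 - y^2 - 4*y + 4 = (y + 2)*(y^2 - 3*y + 2) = (y - 1)*(y + 2)*(y - 2)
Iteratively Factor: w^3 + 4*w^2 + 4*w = (w)*(w^2 + 4*w + 4) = w*(w + 2)*(w + 2)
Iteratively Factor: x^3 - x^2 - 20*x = (x - 5)*(x^2 + 4*x) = (x - 5)*(x + 4)*(x)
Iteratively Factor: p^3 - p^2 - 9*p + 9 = (p - 1)*(p^2 - 9) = (p - 1)*(p + 3)*(p - 3)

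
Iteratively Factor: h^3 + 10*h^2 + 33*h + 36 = (h + 3)*(h^2 + 7*h + 12) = (h + 3)^2*(h + 4)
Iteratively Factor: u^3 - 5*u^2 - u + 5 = (u - 1)*(u^2 - 4*u - 5) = (u - 5)*(u - 1)*(u + 1)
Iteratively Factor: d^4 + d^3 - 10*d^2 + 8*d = (d - 2)*(d^3 + 3*d^2 - 4*d) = (d - 2)*(d + 4)*(d^2 - d) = d*(d - 2)*(d + 4)*(d - 1)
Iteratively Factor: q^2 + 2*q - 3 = (q + 3)*(q - 1)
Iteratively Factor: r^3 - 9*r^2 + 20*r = (r)*(r^2 - 9*r + 20) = r*(r - 4)*(r - 5)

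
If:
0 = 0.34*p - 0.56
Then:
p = 1.65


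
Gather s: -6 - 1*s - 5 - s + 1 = -2*s - 10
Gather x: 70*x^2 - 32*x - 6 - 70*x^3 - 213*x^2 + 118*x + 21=-70*x^3 - 143*x^2 + 86*x + 15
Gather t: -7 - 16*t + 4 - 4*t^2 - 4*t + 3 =-4*t^2 - 20*t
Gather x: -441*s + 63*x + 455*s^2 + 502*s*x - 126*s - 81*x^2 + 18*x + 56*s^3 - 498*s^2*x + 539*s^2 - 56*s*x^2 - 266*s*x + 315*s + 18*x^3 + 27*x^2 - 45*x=56*s^3 + 994*s^2 - 252*s + 18*x^3 + x^2*(-56*s - 54) + x*(-498*s^2 + 236*s + 36)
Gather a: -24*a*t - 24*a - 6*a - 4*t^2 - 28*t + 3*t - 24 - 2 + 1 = a*(-24*t - 30) - 4*t^2 - 25*t - 25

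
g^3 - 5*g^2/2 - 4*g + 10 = (g - 5/2)*(g - 2)*(g + 2)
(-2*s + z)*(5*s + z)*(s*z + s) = -10*s^3*z - 10*s^3 + 3*s^2*z^2 + 3*s^2*z + s*z^3 + s*z^2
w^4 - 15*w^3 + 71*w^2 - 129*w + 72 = (w - 8)*(w - 3)^2*(w - 1)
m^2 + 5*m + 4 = (m + 1)*(m + 4)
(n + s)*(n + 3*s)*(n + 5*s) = n^3 + 9*n^2*s + 23*n*s^2 + 15*s^3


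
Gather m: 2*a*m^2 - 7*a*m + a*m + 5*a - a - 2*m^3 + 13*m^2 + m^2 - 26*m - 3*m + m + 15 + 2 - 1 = 4*a - 2*m^3 + m^2*(2*a + 14) + m*(-6*a - 28) + 16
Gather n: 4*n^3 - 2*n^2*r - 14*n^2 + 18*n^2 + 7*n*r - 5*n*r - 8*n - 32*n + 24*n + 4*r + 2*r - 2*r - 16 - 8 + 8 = 4*n^3 + n^2*(4 - 2*r) + n*(2*r - 16) + 4*r - 16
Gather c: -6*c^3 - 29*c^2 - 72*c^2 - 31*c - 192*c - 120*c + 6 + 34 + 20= -6*c^3 - 101*c^2 - 343*c + 60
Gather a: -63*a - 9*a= -72*a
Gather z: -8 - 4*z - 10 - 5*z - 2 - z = -10*z - 20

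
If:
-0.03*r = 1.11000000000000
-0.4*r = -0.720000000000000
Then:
No Solution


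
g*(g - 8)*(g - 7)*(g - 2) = g^4 - 17*g^3 + 86*g^2 - 112*g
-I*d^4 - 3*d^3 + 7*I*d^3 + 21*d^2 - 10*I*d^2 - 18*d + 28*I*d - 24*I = (d - 6)*(d - 4*I)*(d + I)*(-I*d + I)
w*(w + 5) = w^2 + 5*w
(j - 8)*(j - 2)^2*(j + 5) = j^4 - 7*j^3 - 24*j^2 + 148*j - 160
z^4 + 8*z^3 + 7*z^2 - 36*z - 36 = (z - 2)*(z + 1)*(z + 3)*(z + 6)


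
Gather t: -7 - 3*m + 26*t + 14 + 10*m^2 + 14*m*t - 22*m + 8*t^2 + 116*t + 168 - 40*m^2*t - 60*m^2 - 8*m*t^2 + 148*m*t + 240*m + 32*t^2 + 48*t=-50*m^2 + 215*m + t^2*(40 - 8*m) + t*(-40*m^2 + 162*m + 190) + 175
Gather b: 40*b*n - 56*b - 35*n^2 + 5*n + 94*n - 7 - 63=b*(40*n - 56) - 35*n^2 + 99*n - 70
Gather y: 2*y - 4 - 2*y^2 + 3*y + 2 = -2*y^2 + 5*y - 2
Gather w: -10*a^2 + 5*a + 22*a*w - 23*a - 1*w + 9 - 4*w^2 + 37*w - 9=-10*a^2 - 18*a - 4*w^2 + w*(22*a + 36)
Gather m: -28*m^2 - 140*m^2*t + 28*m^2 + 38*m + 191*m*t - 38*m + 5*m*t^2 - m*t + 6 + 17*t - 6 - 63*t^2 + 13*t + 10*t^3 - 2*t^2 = -140*m^2*t + m*(5*t^2 + 190*t) + 10*t^3 - 65*t^2 + 30*t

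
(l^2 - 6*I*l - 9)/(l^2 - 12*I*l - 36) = (-l^2 + 6*I*l + 9)/(-l^2 + 12*I*l + 36)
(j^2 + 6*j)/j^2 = (j + 6)/j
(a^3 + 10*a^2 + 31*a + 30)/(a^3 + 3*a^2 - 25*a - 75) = (a + 2)/(a - 5)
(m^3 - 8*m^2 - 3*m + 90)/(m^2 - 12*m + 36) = (m^2 - 2*m - 15)/(m - 6)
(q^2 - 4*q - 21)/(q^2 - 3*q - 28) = (q + 3)/(q + 4)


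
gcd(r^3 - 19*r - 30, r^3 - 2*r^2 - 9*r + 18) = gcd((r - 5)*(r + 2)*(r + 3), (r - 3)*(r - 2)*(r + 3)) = r + 3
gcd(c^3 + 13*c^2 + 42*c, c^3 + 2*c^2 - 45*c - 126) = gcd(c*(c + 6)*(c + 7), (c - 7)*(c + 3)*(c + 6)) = c + 6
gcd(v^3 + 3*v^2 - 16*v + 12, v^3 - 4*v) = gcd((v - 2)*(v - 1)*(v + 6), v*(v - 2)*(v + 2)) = v - 2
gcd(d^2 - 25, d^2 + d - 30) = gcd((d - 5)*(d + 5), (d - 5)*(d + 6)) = d - 5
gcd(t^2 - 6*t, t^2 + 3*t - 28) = 1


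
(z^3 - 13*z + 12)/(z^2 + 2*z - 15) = (z^2 + 3*z - 4)/(z + 5)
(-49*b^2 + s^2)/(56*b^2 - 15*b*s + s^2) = (7*b + s)/(-8*b + s)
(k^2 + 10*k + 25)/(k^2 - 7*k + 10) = (k^2 + 10*k + 25)/(k^2 - 7*k + 10)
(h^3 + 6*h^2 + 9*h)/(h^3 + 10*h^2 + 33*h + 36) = h/(h + 4)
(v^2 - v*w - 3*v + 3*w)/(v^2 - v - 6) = (v - w)/(v + 2)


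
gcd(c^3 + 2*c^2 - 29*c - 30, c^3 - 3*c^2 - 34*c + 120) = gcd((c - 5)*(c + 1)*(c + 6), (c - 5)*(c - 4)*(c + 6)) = c^2 + c - 30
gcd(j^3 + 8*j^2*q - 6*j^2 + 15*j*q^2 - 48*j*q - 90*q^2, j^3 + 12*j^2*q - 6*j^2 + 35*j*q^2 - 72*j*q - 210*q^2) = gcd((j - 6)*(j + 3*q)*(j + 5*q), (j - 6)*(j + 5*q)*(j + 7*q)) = j^2 + 5*j*q - 6*j - 30*q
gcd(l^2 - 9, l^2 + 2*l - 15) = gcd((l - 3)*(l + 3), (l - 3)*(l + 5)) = l - 3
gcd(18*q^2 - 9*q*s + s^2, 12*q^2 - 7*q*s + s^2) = 3*q - s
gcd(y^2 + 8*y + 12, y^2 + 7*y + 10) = y + 2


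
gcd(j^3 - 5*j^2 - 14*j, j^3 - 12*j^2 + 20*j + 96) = j + 2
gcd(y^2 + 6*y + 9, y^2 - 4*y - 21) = y + 3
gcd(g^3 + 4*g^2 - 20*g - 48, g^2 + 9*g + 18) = g + 6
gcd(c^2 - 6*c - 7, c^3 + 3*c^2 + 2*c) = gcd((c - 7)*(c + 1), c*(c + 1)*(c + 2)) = c + 1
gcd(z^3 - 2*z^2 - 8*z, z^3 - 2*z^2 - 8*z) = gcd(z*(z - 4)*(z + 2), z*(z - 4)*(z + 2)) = z^3 - 2*z^2 - 8*z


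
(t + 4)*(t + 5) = t^2 + 9*t + 20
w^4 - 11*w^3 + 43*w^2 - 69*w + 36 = (w - 4)*(w - 3)^2*(w - 1)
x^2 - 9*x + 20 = (x - 5)*(x - 4)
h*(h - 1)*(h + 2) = h^3 + h^2 - 2*h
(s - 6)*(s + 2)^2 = s^3 - 2*s^2 - 20*s - 24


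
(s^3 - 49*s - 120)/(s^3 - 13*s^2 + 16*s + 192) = (s + 5)/(s - 8)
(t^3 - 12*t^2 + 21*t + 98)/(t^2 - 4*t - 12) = (t^2 - 14*t + 49)/(t - 6)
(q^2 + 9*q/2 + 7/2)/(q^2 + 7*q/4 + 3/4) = 2*(2*q + 7)/(4*q + 3)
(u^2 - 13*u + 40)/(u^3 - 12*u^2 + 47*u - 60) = (u - 8)/(u^2 - 7*u + 12)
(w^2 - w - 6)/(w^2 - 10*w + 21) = (w + 2)/(w - 7)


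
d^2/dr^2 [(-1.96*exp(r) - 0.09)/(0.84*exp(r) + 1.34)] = (2.142672*exp(r) - 3.418072)*exp(r)/(0.592704*exp(3*r) + 2.836512*exp(2*r) + 4.524912*exp(r) + 2.406104)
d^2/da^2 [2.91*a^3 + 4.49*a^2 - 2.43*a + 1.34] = 17.46*a + 8.98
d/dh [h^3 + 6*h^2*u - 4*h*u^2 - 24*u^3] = 3*h^2 + 12*h*u - 4*u^2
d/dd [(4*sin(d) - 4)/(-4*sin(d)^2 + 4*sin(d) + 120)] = (sin(d)^2 - 2*sin(d) + 31)*cos(d)/(sin(d) + cos(d)^2 + 29)^2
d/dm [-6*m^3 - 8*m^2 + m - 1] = -18*m^2 - 16*m + 1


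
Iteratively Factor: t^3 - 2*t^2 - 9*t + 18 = (t - 3)*(t^2 + t - 6) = (t - 3)*(t + 3)*(t - 2)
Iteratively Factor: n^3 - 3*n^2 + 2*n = (n)*(n^2 - 3*n + 2) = n*(n - 1)*(n - 2)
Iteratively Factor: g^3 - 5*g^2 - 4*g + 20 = (g + 2)*(g^2 - 7*g + 10) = (g - 5)*(g + 2)*(g - 2)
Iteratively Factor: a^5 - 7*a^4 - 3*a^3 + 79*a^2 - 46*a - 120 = (a + 3)*(a^4 - 10*a^3 + 27*a^2 - 2*a - 40) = (a + 1)*(a + 3)*(a^3 - 11*a^2 + 38*a - 40) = (a - 5)*(a + 1)*(a + 3)*(a^2 - 6*a + 8) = (a - 5)*(a - 4)*(a + 1)*(a + 3)*(a - 2)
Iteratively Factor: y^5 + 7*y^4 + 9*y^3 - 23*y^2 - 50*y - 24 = (y + 3)*(y^4 + 4*y^3 - 3*y^2 - 14*y - 8) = (y + 1)*(y + 3)*(y^3 + 3*y^2 - 6*y - 8) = (y + 1)^2*(y + 3)*(y^2 + 2*y - 8) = (y - 2)*(y + 1)^2*(y + 3)*(y + 4)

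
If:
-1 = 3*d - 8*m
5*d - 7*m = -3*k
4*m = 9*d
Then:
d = 1/15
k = 43/180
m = 3/20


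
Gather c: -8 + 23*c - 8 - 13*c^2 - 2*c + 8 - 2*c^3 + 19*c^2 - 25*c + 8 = -2*c^3 + 6*c^2 - 4*c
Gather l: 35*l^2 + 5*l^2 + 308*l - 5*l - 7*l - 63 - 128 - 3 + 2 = 40*l^2 + 296*l - 192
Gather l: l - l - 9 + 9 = 0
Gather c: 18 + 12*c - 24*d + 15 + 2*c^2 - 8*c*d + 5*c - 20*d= 2*c^2 + c*(17 - 8*d) - 44*d + 33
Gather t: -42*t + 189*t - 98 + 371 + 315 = 147*t + 588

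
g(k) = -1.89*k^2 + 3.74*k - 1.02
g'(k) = 3.74 - 3.78*k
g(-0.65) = -4.25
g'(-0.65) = 6.20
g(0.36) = 0.08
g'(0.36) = 2.38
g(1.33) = 0.61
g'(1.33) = -1.29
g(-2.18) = -18.16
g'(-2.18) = 11.98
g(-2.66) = -24.34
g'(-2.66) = 13.79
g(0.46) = 0.30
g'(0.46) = 2.00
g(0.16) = -0.47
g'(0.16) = 3.14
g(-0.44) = -3.03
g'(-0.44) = 5.40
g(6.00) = -46.62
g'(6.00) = -18.94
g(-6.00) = -91.50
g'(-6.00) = 26.42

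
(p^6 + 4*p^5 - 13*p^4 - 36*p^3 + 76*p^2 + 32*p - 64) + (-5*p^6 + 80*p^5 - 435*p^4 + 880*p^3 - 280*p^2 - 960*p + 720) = -4*p^6 + 84*p^5 - 448*p^4 + 844*p^3 - 204*p^2 - 928*p + 656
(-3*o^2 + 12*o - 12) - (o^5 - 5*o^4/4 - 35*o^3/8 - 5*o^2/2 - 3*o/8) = -o^5 + 5*o^4/4 + 35*o^3/8 - o^2/2 + 99*o/8 - 12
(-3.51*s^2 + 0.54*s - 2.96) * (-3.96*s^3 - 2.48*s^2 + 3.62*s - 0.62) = 13.8996*s^5 + 6.5664*s^4 - 2.3238*s^3 + 11.4718*s^2 - 11.05*s + 1.8352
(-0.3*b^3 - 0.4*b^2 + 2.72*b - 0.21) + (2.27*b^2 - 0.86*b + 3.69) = -0.3*b^3 + 1.87*b^2 + 1.86*b + 3.48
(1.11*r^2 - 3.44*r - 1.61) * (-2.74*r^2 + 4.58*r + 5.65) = -3.0414*r^4 + 14.5094*r^3 - 5.0723*r^2 - 26.8098*r - 9.0965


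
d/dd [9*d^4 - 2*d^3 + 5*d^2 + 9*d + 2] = 36*d^3 - 6*d^2 + 10*d + 9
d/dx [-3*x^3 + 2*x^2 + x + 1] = -9*x^2 + 4*x + 1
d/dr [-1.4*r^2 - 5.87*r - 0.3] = -2.8*r - 5.87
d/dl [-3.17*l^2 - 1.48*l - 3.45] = -6.34*l - 1.48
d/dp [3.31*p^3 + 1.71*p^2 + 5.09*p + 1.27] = 9.93*p^2 + 3.42*p + 5.09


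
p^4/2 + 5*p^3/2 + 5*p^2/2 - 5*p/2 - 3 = (p/2 + 1)*(p - 1)*(p + 1)*(p + 3)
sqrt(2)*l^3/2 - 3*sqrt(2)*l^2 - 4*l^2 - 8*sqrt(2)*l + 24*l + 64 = (l - 8)*(l - 4*sqrt(2))*(sqrt(2)*l/2 + sqrt(2))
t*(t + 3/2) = t^2 + 3*t/2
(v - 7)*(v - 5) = v^2 - 12*v + 35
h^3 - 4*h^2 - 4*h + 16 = (h - 4)*(h - 2)*(h + 2)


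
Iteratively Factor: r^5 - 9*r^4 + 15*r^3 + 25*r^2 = (r + 1)*(r^4 - 10*r^3 + 25*r^2) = r*(r + 1)*(r^3 - 10*r^2 + 25*r) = r^2*(r + 1)*(r^2 - 10*r + 25) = r^2*(r - 5)*(r + 1)*(r - 5)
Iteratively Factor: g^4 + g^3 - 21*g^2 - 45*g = (g + 3)*(g^3 - 2*g^2 - 15*g) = (g - 5)*(g + 3)*(g^2 + 3*g) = (g - 5)*(g + 3)^2*(g)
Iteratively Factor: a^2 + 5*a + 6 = (a + 2)*(a + 3)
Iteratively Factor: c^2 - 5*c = (c - 5)*(c)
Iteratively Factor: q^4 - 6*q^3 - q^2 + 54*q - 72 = (q - 3)*(q^3 - 3*q^2 - 10*q + 24) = (q - 4)*(q - 3)*(q^2 + q - 6) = (q - 4)*(q - 3)*(q - 2)*(q + 3)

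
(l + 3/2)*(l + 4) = l^2 + 11*l/2 + 6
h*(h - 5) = h^2 - 5*h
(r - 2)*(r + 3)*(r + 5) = r^3 + 6*r^2 - r - 30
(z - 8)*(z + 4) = z^2 - 4*z - 32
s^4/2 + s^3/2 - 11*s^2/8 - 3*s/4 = s*(s/2 + 1)*(s - 3/2)*(s + 1/2)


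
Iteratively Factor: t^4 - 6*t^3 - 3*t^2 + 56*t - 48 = (t - 4)*(t^3 - 2*t^2 - 11*t + 12) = (t - 4)*(t - 1)*(t^2 - t - 12) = (t - 4)*(t - 1)*(t + 3)*(t - 4)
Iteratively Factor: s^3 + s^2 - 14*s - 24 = (s + 3)*(s^2 - 2*s - 8) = (s - 4)*(s + 3)*(s + 2)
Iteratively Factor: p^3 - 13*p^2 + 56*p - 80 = (p - 4)*(p^2 - 9*p + 20) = (p - 5)*(p - 4)*(p - 4)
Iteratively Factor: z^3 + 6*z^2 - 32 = (z + 4)*(z^2 + 2*z - 8) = (z - 2)*(z + 4)*(z + 4)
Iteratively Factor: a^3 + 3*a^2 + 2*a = (a + 2)*(a^2 + a) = (a + 1)*(a + 2)*(a)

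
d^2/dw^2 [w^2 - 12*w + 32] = 2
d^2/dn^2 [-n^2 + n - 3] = -2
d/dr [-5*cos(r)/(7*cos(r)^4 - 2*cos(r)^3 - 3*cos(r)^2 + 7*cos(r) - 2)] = 20*(-21*cos(r)^4 + 4*cos(r)^3 + 3*cos(r)^2 - 2)*sin(r)/(-14*sin(r)^4 + 22*sin(r)^2 - 11*cos(r) + cos(3*r) - 4)^2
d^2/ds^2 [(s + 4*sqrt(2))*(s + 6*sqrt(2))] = 2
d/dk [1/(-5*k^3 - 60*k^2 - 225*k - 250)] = 3*(k^2 + 8*k + 15)/(5*(k^3 + 12*k^2 + 45*k + 50)^2)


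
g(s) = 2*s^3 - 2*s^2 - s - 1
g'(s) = 6*s^2 - 4*s - 1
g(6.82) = 533.58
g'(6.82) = 250.79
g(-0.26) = -0.91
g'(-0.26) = 0.45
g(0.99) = -2.01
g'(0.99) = 0.92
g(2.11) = 6.77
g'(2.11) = 17.27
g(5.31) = 236.74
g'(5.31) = 146.94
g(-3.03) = -71.97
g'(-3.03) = 66.21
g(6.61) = 482.62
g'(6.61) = 234.71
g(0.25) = -1.34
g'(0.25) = -1.62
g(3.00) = 32.00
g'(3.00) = 41.00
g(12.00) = 3155.00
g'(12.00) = 815.00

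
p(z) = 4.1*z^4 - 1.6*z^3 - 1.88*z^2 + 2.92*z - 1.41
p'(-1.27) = -33.64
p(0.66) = 0.02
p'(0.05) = 2.72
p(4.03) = 956.55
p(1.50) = 14.10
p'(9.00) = 11535.88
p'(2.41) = 195.54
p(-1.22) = 4.22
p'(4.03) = 983.20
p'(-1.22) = -29.42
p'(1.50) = 41.83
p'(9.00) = 11535.88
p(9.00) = 25606.29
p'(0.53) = 2.02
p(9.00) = 25606.29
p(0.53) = -0.31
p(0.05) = -1.27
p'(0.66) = 3.06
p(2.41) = 110.62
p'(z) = 16.4*z^3 - 4.8*z^2 - 3.76*z + 2.92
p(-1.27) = 5.79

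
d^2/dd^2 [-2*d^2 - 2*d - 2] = -4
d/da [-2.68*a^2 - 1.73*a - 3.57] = -5.36*a - 1.73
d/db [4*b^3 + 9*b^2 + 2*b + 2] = 12*b^2 + 18*b + 2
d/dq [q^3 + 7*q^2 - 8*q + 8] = 3*q^2 + 14*q - 8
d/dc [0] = 0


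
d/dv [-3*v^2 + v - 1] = 1 - 6*v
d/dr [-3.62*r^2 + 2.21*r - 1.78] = 2.21 - 7.24*r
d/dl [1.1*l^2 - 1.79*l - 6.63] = 2.2*l - 1.79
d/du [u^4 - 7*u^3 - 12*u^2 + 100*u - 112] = 4*u^3 - 21*u^2 - 24*u + 100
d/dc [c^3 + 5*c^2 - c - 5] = 3*c^2 + 10*c - 1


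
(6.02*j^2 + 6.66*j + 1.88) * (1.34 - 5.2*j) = -31.304*j^3 - 26.5652*j^2 - 0.851599999999999*j + 2.5192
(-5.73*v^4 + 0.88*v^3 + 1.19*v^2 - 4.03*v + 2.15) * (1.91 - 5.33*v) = 30.5409*v^5 - 15.6347*v^4 - 4.6619*v^3 + 23.7528*v^2 - 19.1568*v + 4.1065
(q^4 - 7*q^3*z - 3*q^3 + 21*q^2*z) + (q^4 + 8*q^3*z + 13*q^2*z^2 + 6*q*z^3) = 2*q^4 + q^3*z - 3*q^3 + 13*q^2*z^2 + 21*q^2*z + 6*q*z^3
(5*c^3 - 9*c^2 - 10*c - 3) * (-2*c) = -10*c^4 + 18*c^3 + 20*c^2 + 6*c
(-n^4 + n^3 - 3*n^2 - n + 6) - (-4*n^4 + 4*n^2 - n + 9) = 3*n^4 + n^3 - 7*n^2 - 3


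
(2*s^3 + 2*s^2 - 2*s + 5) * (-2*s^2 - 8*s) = -4*s^5 - 20*s^4 - 12*s^3 + 6*s^2 - 40*s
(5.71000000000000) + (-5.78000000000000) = -0.0700000000000003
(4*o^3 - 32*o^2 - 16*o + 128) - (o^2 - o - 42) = 4*o^3 - 33*o^2 - 15*o + 170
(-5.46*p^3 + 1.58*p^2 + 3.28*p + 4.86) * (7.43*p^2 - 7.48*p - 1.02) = -40.5678*p^5 + 52.5802*p^4 + 18.1212*p^3 + 9.9638*p^2 - 39.6984*p - 4.9572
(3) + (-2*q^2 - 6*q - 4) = -2*q^2 - 6*q - 1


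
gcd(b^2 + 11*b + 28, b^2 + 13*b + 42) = b + 7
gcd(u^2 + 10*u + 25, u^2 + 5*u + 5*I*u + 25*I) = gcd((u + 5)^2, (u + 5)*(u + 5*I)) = u + 5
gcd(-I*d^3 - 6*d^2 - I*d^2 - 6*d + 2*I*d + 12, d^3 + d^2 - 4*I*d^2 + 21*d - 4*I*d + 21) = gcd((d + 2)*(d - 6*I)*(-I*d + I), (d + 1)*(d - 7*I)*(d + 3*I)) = 1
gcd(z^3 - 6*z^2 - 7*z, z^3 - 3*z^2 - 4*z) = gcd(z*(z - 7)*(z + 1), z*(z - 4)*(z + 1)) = z^2 + z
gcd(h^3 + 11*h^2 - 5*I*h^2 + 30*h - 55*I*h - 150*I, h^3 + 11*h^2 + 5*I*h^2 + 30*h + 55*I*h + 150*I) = h^2 + 11*h + 30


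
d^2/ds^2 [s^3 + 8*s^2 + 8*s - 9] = 6*s + 16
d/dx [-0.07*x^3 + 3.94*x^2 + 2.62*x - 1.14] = -0.21*x^2 + 7.88*x + 2.62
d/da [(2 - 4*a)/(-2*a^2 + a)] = -2/a^2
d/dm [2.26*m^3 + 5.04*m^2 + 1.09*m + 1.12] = 6.78*m^2 + 10.08*m + 1.09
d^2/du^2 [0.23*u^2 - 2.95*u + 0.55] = 0.460000000000000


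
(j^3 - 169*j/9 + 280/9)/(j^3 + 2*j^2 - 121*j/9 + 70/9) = (3*j - 8)/(3*j - 2)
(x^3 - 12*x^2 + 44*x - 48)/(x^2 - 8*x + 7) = (x^3 - 12*x^2 + 44*x - 48)/(x^2 - 8*x + 7)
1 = 1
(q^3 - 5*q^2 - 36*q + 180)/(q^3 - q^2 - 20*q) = (q^2 - 36)/(q*(q + 4))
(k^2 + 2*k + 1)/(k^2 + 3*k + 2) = (k + 1)/(k + 2)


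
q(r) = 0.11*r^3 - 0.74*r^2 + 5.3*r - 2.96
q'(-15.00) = 101.75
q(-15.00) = -620.21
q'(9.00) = 18.71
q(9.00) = 64.99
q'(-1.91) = 9.33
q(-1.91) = -16.55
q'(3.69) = 4.33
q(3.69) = 12.05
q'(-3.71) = 15.33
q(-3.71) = -38.43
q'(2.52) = 3.67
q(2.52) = 7.46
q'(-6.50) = 28.86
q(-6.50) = -98.88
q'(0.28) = 4.91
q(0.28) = -1.53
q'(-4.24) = 17.51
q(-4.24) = -47.12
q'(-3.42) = 14.22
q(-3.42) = -34.14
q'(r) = 0.33*r^2 - 1.48*r + 5.3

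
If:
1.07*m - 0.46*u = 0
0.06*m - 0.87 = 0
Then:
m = 14.50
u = 33.73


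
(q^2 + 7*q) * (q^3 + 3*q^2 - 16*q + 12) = q^5 + 10*q^4 + 5*q^3 - 100*q^2 + 84*q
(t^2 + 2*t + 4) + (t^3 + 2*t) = t^3 + t^2 + 4*t + 4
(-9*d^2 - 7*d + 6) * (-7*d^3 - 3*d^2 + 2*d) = 63*d^5 + 76*d^4 - 39*d^3 - 32*d^2 + 12*d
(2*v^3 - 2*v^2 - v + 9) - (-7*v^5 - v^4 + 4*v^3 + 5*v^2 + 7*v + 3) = 7*v^5 + v^4 - 2*v^3 - 7*v^2 - 8*v + 6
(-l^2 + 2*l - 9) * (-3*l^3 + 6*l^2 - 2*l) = 3*l^5 - 12*l^4 + 41*l^3 - 58*l^2 + 18*l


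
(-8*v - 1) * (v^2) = -8*v^3 - v^2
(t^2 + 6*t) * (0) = 0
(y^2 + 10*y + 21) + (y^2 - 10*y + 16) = 2*y^2 + 37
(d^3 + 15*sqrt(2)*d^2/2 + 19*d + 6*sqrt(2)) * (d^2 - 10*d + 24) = d^5 - 10*d^4 + 15*sqrt(2)*d^4/2 - 75*sqrt(2)*d^3 + 43*d^3 - 190*d^2 + 186*sqrt(2)*d^2 - 60*sqrt(2)*d + 456*d + 144*sqrt(2)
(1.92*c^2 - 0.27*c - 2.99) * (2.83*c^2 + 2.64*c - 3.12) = 5.4336*c^4 + 4.3047*c^3 - 15.1649*c^2 - 7.0512*c + 9.3288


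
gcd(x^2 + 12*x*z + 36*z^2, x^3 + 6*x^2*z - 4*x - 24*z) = x + 6*z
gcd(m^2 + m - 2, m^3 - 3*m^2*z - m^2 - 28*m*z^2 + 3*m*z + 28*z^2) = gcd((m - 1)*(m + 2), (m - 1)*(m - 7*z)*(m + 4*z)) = m - 1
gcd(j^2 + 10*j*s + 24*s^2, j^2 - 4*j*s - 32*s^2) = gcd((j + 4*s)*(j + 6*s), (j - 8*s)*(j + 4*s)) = j + 4*s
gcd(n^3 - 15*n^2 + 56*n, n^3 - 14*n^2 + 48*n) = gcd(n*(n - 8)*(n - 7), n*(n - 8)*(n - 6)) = n^2 - 8*n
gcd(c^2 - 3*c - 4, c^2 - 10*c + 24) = c - 4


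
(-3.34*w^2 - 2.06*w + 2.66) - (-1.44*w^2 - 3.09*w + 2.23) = -1.9*w^2 + 1.03*w + 0.43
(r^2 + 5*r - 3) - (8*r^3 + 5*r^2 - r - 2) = -8*r^3 - 4*r^2 + 6*r - 1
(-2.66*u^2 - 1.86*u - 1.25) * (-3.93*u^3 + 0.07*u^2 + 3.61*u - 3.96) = 10.4538*u^5 + 7.1236*u^4 - 4.8203*u^3 + 3.7315*u^2 + 2.8531*u + 4.95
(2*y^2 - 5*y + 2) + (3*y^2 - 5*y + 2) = 5*y^2 - 10*y + 4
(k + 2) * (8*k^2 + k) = 8*k^3 + 17*k^2 + 2*k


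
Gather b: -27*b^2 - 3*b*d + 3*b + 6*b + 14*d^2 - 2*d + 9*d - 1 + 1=-27*b^2 + b*(9 - 3*d) + 14*d^2 + 7*d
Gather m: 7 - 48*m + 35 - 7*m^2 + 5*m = -7*m^2 - 43*m + 42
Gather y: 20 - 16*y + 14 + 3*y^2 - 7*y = 3*y^2 - 23*y + 34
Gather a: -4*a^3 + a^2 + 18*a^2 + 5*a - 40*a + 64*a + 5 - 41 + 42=-4*a^3 + 19*a^2 + 29*a + 6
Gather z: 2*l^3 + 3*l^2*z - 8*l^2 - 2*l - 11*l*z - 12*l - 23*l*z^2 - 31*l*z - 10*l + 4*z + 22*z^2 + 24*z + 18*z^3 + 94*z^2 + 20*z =2*l^3 - 8*l^2 - 24*l + 18*z^3 + z^2*(116 - 23*l) + z*(3*l^2 - 42*l + 48)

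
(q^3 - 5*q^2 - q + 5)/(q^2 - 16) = (q^3 - 5*q^2 - q + 5)/(q^2 - 16)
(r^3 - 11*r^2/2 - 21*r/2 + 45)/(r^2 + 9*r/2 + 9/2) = (2*r^2 - 17*r + 30)/(2*r + 3)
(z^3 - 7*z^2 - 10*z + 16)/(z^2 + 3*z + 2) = (z^2 - 9*z + 8)/(z + 1)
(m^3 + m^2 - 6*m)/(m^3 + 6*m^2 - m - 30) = m/(m + 5)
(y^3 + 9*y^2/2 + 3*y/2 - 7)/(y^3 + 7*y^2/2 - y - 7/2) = (y + 2)/(y + 1)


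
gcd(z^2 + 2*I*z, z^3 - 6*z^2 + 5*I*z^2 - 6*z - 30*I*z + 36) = z + 2*I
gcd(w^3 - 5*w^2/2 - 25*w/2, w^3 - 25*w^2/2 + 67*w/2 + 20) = w - 5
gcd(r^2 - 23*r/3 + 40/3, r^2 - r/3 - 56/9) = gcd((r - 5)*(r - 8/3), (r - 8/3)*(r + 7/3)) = r - 8/3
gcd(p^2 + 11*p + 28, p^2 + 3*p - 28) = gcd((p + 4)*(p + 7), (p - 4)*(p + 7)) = p + 7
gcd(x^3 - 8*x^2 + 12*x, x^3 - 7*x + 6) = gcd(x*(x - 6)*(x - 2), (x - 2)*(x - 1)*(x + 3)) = x - 2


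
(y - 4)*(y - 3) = y^2 - 7*y + 12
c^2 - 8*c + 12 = (c - 6)*(c - 2)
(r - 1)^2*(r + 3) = r^3 + r^2 - 5*r + 3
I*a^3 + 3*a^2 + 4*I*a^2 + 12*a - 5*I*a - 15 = (a + 5)*(a - 3*I)*(I*a - I)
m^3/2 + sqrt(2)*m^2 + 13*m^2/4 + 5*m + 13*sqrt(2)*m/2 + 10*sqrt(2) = (m/2 + sqrt(2))*(m + 5/2)*(m + 4)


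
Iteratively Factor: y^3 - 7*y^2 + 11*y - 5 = (y - 1)*(y^2 - 6*y + 5) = (y - 5)*(y - 1)*(y - 1)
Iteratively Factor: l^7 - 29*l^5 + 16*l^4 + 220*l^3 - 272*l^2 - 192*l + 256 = (l - 1)*(l^6 + l^5 - 28*l^4 - 12*l^3 + 208*l^2 - 64*l - 256) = (l - 1)*(l + 1)*(l^5 - 28*l^3 + 16*l^2 + 192*l - 256) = (l - 4)*(l - 1)*(l + 1)*(l^4 + 4*l^3 - 12*l^2 - 32*l + 64) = (l - 4)*(l - 2)*(l - 1)*(l + 1)*(l^3 + 6*l^2 - 32) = (l - 4)*(l - 2)*(l - 1)*(l + 1)*(l + 4)*(l^2 + 2*l - 8) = (l - 4)*(l - 2)^2*(l - 1)*(l + 1)*(l + 4)*(l + 4)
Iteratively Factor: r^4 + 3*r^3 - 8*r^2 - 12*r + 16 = (r - 1)*(r^3 + 4*r^2 - 4*r - 16) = (r - 1)*(r + 4)*(r^2 - 4) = (r - 2)*(r - 1)*(r + 4)*(r + 2)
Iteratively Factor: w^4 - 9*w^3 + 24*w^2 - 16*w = (w - 1)*(w^3 - 8*w^2 + 16*w) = (w - 4)*(w - 1)*(w^2 - 4*w) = (w - 4)^2*(w - 1)*(w)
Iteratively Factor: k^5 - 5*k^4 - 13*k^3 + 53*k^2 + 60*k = (k - 4)*(k^4 - k^3 - 17*k^2 - 15*k) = (k - 4)*(k + 3)*(k^3 - 4*k^2 - 5*k) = (k - 4)*(k + 1)*(k + 3)*(k^2 - 5*k) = k*(k - 4)*(k + 1)*(k + 3)*(k - 5)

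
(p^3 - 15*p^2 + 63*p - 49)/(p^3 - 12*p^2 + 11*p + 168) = (p^2 - 8*p + 7)/(p^2 - 5*p - 24)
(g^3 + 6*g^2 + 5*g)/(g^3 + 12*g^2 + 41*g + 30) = g/(g + 6)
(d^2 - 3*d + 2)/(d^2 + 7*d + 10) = (d^2 - 3*d + 2)/(d^2 + 7*d + 10)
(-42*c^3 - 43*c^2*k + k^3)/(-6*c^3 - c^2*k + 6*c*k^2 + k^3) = (7*c - k)/(c - k)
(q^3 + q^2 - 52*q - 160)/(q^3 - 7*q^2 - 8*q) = (q^2 + 9*q + 20)/(q*(q + 1))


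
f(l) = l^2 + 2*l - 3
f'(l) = 2*l + 2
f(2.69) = 9.62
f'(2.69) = 7.38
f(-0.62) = -3.86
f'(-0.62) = 0.76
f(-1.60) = -3.64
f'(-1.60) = -1.20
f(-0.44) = -3.69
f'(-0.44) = 1.12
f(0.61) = -1.41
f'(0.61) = 3.22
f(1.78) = 3.73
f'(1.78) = 5.56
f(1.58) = 2.66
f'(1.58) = 5.16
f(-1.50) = -3.75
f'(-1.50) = -1.00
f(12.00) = 165.00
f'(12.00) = 26.00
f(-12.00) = 117.00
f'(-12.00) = -22.00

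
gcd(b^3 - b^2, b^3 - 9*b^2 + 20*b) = b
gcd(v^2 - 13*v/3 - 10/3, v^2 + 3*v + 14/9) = v + 2/3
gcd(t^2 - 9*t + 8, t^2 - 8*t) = t - 8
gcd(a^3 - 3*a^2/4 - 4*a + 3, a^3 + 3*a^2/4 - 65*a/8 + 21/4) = a^2 - 11*a/4 + 3/2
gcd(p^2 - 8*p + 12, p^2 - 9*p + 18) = p - 6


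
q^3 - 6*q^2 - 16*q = q*(q - 8)*(q + 2)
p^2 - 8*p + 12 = (p - 6)*(p - 2)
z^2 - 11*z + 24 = (z - 8)*(z - 3)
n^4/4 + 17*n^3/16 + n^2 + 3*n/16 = n*(n/4 + 1/4)*(n + 1/4)*(n + 3)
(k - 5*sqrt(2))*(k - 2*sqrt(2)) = k^2 - 7*sqrt(2)*k + 20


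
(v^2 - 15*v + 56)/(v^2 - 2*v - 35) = (v - 8)/(v + 5)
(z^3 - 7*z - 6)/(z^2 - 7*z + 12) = (z^2 + 3*z + 2)/(z - 4)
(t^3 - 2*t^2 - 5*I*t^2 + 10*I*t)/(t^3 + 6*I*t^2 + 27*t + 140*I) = t*(t - 2)/(t^2 + 11*I*t - 28)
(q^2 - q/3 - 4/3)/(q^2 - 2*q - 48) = (-3*q^2 + q + 4)/(3*(-q^2 + 2*q + 48))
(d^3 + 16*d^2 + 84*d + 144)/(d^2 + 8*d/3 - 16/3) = 3*(d^2 + 12*d + 36)/(3*d - 4)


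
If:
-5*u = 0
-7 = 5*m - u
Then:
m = -7/5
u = 0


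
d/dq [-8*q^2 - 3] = -16*q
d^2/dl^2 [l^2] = 2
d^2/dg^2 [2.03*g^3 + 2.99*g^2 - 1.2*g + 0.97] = 12.18*g + 5.98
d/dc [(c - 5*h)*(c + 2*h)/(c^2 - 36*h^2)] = h*(3*c^2 - 52*c*h + 108*h^2)/(c^4 - 72*c^2*h^2 + 1296*h^4)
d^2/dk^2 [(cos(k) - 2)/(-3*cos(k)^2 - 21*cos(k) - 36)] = (9*(1 - cos(2*k))^2*cos(k)/4 - 15*(1 - cos(2*k))^2/4 + 761*cos(k)/2 - 52*cos(2*k) - 27*cos(3*k) - cos(5*k)/2 + 279)/(3*(cos(k) + 3)^3*(cos(k) + 4)^3)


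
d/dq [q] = 1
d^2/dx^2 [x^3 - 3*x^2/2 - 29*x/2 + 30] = 6*x - 3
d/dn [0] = 0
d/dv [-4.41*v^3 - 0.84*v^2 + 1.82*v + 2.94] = -13.23*v^2 - 1.68*v + 1.82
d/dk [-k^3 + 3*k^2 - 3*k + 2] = -3*k^2 + 6*k - 3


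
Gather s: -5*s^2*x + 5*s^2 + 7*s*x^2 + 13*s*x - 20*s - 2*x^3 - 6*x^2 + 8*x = s^2*(5 - 5*x) + s*(7*x^2 + 13*x - 20) - 2*x^3 - 6*x^2 + 8*x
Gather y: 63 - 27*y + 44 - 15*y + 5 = 112 - 42*y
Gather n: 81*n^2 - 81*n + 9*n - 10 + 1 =81*n^2 - 72*n - 9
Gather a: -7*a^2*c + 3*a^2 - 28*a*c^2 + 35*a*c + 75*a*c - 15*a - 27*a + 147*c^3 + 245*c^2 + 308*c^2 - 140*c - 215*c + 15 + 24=a^2*(3 - 7*c) + a*(-28*c^2 + 110*c - 42) + 147*c^3 + 553*c^2 - 355*c + 39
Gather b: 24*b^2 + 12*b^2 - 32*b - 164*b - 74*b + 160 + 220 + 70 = 36*b^2 - 270*b + 450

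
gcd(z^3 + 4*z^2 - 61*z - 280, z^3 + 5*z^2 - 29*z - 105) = z + 7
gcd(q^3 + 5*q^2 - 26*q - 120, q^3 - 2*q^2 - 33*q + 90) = q^2 + q - 30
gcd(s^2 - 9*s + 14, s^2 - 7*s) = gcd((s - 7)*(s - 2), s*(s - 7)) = s - 7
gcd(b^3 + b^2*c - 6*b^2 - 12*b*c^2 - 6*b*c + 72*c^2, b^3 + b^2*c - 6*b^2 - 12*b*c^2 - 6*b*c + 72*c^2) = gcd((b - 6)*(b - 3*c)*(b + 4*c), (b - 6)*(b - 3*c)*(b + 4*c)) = b^3 + b^2*c - 6*b^2 - 12*b*c^2 - 6*b*c + 72*c^2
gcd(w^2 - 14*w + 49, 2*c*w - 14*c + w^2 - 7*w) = w - 7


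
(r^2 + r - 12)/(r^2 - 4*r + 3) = (r + 4)/(r - 1)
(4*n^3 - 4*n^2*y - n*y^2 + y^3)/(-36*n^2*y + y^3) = (-4*n^3 + 4*n^2*y + n*y^2 - y^3)/(y*(36*n^2 - y^2))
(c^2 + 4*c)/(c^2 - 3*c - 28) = c/(c - 7)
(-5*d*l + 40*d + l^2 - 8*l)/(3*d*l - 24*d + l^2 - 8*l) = (-5*d + l)/(3*d + l)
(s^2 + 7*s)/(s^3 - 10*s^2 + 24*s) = (s + 7)/(s^2 - 10*s + 24)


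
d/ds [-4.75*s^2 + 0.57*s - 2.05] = 0.57 - 9.5*s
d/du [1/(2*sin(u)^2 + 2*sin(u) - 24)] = -(2*sin(u) + 1)*cos(u)/(2*(sin(u)^2 + sin(u) - 12)^2)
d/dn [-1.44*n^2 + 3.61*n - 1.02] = 3.61 - 2.88*n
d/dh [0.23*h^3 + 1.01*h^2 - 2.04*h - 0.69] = 0.69*h^2 + 2.02*h - 2.04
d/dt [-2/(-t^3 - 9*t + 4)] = 6*(-t^2 - 3)/(t^3 + 9*t - 4)^2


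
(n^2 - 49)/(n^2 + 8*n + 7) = (n - 7)/(n + 1)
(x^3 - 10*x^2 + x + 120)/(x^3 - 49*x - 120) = (x - 5)/(x + 5)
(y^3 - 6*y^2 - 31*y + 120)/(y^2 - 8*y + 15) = (y^2 - 3*y - 40)/(y - 5)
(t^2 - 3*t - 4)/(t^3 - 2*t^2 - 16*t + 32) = (t + 1)/(t^2 + 2*t - 8)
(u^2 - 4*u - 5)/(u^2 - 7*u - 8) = (u - 5)/(u - 8)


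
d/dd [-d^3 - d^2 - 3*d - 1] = -3*d^2 - 2*d - 3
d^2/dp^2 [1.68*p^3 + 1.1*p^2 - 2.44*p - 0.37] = 10.08*p + 2.2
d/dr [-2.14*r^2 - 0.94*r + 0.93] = -4.28*r - 0.94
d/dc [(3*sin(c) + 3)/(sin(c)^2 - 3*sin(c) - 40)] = 3*(-2*sin(c) + cos(c)^2 - 38)*cos(c)/((sin(c) - 8)^2*(sin(c) + 5)^2)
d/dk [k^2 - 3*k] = 2*k - 3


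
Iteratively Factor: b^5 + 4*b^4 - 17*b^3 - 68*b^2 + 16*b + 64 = (b + 4)*(b^4 - 17*b^2 + 16) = (b + 1)*(b + 4)*(b^3 - b^2 - 16*b + 16) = (b - 1)*(b + 1)*(b + 4)*(b^2 - 16) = (b - 1)*(b + 1)*(b + 4)^2*(b - 4)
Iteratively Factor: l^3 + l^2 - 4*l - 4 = (l + 2)*(l^2 - l - 2) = (l - 2)*(l + 2)*(l + 1)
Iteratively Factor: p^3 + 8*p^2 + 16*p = (p + 4)*(p^2 + 4*p) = p*(p + 4)*(p + 4)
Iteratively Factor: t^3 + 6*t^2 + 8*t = (t + 4)*(t^2 + 2*t) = t*(t + 4)*(t + 2)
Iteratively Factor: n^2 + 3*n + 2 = (n + 1)*(n + 2)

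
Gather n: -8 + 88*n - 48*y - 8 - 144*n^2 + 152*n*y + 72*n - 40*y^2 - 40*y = -144*n^2 + n*(152*y + 160) - 40*y^2 - 88*y - 16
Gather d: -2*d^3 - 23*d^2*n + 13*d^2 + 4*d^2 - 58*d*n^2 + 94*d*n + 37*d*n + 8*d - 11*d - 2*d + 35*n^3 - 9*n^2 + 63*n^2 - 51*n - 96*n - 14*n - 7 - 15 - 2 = -2*d^3 + d^2*(17 - 23*n) + d*(-58*n^2 + 131*n - 5) + 35*n^3 + 54*n^2 - 161*n - 24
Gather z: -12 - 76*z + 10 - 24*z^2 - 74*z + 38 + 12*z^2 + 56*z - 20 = -12*z^2 - 94*z + 16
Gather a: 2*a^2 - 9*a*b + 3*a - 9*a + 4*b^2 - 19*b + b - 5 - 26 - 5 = 2*a^2 + a*(-9*b - 6) + 4*b^2 - 18*b - 36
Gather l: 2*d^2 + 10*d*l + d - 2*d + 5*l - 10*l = 2*d^2 - d + l*(10*d - 5)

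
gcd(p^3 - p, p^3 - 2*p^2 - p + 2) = p^2 - 1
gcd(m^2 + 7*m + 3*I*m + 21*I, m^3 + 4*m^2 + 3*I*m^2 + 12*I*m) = m + 3*I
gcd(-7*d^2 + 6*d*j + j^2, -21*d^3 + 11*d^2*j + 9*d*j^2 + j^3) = 7*d^2 - 6*d*j - j^2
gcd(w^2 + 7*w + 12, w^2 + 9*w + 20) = w + 4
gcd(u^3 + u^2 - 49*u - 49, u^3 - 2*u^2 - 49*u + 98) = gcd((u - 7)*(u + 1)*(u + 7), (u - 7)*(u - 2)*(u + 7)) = u^2 - 49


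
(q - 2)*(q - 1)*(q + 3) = q^3 - 7*q + 6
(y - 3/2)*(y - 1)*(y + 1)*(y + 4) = y^4 + 5*y^3/2 - 7*y^2 - 5*y/2 + 6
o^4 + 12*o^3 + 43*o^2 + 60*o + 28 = (o + 1)*(o + 2)^2*(o + 7)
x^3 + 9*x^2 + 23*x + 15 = (x + 1)*(x + 3)*(x + 5)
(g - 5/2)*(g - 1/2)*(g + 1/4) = g^3 - 11*g^2/4 + g/2 + 5/16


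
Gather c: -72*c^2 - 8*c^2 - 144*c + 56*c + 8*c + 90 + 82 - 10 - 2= -80*c^2 - 80*c + 160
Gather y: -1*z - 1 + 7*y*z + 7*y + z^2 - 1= y*(7*z + 7) + z^2 - z - 2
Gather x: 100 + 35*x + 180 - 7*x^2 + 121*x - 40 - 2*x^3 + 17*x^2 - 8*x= -2*x^3 + 10*x^2 + 148*x + 240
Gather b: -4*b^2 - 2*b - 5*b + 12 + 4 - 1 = -4*b^2 - 7*b + 15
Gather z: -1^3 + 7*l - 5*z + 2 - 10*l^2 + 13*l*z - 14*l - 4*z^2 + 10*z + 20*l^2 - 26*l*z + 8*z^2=10*l^2 - 7*l + 4*z^2 + z*(5 - 13*l) + 1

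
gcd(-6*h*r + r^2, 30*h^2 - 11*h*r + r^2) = -6*h + r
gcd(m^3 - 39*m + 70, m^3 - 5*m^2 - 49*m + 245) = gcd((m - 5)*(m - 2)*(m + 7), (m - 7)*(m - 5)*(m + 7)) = m^2 + 2*m - 35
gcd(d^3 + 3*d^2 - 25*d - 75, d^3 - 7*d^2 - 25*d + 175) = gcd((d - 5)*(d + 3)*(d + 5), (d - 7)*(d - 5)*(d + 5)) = d^2 - 25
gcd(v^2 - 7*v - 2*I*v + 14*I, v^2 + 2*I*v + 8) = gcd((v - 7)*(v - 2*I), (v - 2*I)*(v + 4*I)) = v - 2*I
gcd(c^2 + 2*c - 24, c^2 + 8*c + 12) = c + 6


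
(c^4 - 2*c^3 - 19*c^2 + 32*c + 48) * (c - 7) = c^5 - 9*c^4 - 5*c^3 + 165*c^2 - 176*c - 336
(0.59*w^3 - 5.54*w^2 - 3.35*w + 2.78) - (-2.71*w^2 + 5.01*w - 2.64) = 0.59*w^3 - 2.83*w^2 - 8.36*w + 5.42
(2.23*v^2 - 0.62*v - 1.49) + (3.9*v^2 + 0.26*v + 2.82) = 6.13*v^2 - 0.36*v + 1.33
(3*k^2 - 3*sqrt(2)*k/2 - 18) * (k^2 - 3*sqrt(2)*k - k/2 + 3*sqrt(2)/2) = 3*k^4 - 21*sqrt(2)*k^3/2 - 3*k^3/2 - 9*k^2 + 21*sqrt(2)*k^2/4 + 9*k/2 + 54*sqrt(2)*k - 27*sqrt(2)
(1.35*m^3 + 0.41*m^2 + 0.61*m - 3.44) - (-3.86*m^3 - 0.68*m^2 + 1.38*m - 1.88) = 5.21*m^3 + 1.09*m^2 - 0.77*m - 1.56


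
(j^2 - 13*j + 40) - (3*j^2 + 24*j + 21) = -2*j^2 - 37*j + 19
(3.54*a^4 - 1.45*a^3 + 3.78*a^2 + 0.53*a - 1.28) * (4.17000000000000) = 14.7618*a^4 - 6.0465*a^3 + 15.7626*a^2 + 2.2101*a - 5.3376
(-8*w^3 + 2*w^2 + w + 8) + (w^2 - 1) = -8*w^3 + 3*w^2 + w + 7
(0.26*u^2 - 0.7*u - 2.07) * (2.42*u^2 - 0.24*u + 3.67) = 0.6292*u^4 - 1.7564*u^3 - 3.8872*u^2 - 2.0722*u - 7.5969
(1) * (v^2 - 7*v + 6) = v^2 - 7*v + 6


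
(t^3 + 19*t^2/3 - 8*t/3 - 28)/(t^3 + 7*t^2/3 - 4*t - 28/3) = (t + 6)/(t + 2)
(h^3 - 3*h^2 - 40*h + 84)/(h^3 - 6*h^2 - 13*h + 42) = (h + 6)/(h + 3)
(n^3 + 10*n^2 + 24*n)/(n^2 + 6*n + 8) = n*(n + 6)/(n + 2)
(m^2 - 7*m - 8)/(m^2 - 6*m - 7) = (m - 8)/(m - 7)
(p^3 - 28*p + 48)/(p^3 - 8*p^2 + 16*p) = (p^2 + 4*p - 12)/(p*(p - 4))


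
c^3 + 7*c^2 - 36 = (c - 2)*(c + 3)*(c + 6)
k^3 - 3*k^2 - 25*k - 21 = (k - 7)*(k + 1)*(k + 3)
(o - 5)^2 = o^2 - 10*o + 25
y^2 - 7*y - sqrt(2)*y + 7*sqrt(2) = (y - 7)*(y - sqrt(2))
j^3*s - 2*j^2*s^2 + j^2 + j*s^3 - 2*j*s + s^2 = (-j + s)^2*(j*s + 1)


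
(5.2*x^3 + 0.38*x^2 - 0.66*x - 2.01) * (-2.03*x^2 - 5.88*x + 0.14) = -10.556*x^5 - 31.3474*x^4 - 0.1666*x^3 + 8.0143*x^2 + 11.7264*x - 0.2814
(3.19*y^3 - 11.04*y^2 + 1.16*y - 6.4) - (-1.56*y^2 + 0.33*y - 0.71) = 3.19*y^3 - 9.48*y^2 + 0.83*y - 5.69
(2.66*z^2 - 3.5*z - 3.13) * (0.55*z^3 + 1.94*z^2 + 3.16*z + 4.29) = 1.463*z^5 + 3.2354*z^4 - 0.105899999999998*z^3 - 5.7208*z^2 - 24.9058*z - 13.4277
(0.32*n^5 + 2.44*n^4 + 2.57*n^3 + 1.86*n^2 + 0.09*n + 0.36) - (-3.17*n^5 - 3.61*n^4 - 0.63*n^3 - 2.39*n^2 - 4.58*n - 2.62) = 3.49*n^5 + 6.05*n^4 + 3.2*n^3 + 4.25*n^2 + 4.67*n + 2.98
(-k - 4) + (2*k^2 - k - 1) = 2*k^2 - 2*k - 5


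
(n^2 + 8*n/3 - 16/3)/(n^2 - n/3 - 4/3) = (n + 4)/(n + 1)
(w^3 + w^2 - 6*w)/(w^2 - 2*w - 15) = w*(w - 2)/(w - 5)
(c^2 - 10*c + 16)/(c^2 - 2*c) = (c - 8)/c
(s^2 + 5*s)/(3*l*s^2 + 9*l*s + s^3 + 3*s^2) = (s + 5)/(3*l*s + 9*l + s^2 + 3*s)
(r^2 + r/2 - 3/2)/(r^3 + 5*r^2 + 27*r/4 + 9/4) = 2*(r - 1)/(2*r^2 + 7*r + 3)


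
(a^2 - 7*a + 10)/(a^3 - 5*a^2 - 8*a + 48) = (a^2 - 7*a + 10)/(a^3 - 5*a^2 - 8*a + 48)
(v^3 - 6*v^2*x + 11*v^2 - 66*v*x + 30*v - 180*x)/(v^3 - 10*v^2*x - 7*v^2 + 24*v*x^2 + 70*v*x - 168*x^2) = (-v^2 - 11*v - 30)/(-v^2 + 4*v*x + 7*v - 28*x)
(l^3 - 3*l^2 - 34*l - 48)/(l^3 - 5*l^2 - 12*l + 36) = (l^2 - 6*l - 16)/(l^2 - 8*l + 12)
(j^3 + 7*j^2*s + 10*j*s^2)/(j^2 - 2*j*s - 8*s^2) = j*(-j - 5*s)/(-j + 4*s)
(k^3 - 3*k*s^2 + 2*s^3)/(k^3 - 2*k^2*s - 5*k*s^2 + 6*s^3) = (-k + s)/(-k + 3*s)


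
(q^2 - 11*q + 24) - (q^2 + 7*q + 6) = 18 - 18*q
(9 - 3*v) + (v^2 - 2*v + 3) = v^2 - 5*v + 12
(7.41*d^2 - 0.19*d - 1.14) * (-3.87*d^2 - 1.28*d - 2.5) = -28.6767*d^4 - 8.7495*d^3 - 13.87*d^2 + 1.9342*d + 2.85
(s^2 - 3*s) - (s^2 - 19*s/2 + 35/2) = 13*s/2 - 35/2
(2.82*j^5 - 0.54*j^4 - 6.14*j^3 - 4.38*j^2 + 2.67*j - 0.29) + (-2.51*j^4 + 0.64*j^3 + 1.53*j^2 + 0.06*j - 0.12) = 2.82*j^5 - 3.05*j^4 - 5.5*j^3 - 2.85*j^2 + 2.73*j - 0.41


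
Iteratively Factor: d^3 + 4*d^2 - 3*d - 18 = (d - 2)*(d^2 + 6*d + 9) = (d - 2)*(d + 3)*(d + 3)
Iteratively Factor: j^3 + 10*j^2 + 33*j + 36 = (j + 4)*(j^2 + 6*j + 9) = (j + 3)*(j + 4)*(j + 3)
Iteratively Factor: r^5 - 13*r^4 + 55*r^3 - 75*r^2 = (r - 5)*(r^4 - 8*r^3 + 15*r^2) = (r - 5)*(r - 3)*(r^3 - 5*r^2) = r*(r - 5)*(r - 3)*(r^2 - 5*r) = r*(r - 5)^2*(r - 3)*(r)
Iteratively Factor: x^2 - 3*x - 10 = (x - 5)*(x + 2)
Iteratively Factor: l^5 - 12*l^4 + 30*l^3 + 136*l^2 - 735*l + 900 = (l - 3)*(l^4 - 9*l^3 + 3*l^2 + 145*l - 300) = (l - 3)*(l + 4)*(l^3 - 13*l^2 + 55*l - 75) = (l - 5)*(l - 3)*(l + 4)*(l^2 - 8*l + 15) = (l - 5)*(l - 3)^2*(l + 4)*(l - 5)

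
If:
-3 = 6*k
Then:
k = -1/2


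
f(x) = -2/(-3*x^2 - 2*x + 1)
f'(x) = -2*(6*x + 2)/(-3*x^2 - 2*x + 1)^2 = 4*(-3*x - 1)/(3*x^2 + 2*x - 1)^2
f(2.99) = 0.06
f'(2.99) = -0.04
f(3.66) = 0.04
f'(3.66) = -0.02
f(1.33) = 0.29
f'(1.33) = -0.41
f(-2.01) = 0.28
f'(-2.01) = 0.40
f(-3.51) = 0.07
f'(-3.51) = 0.05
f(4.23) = 0.03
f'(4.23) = -0.01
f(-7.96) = 0.01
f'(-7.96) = 0.00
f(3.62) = 0.04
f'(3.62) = -0.02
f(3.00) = 0.06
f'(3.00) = -0.04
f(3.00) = 0.06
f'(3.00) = -0.04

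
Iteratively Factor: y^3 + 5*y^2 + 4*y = (y + 4)*(y^2 + y) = y*(y + 4)*(y + 1)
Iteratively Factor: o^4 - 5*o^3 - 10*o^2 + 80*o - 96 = (o - 4)*(o^3 - o^2 - 14*o + 24) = (o - 4)*(o - 3)*(o^2 + 2*o - 8) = (o - 4)*(o - 3)*(o + 4)*(o - 2)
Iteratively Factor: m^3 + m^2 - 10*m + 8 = (m - 2)*(m^2 + 3*m - 4) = (m - 2)*(m - 1)*(m + 4)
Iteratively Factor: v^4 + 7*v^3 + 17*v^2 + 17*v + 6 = (v + 1)*(v^3 + 6*v^2 + 11*v + 6) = (v + 1)*(v + 3)*(v^2 + 3*v + 2) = (v + 1)^2*(v + 3)*(v + 2)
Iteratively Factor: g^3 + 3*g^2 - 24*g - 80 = (g + 4)*(g^2 - g - 20) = (g - 5)*(g + 4)*(g + 4)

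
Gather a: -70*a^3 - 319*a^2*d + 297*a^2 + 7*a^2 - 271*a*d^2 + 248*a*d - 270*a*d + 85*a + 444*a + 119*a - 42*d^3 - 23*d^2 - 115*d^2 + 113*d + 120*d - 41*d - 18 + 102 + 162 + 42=-70*a^3 + a^2*(304 - 319*d) + a*(-271*d^2 - 22*d + 648) - 42*d^3 - 138*d^2 + 192*d + 288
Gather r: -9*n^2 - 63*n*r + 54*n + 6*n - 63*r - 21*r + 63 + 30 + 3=-9*n^2 + 60*n + r*(-63*n - 84) + 96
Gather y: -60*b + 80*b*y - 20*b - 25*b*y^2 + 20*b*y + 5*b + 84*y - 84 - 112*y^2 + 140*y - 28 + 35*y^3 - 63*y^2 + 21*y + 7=-75*b + 35*y^3 + y^2*(-25*b - 175) + y*(100*b + 245) - 105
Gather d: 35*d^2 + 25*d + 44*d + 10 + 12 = 35*d^2 + 69*d + 22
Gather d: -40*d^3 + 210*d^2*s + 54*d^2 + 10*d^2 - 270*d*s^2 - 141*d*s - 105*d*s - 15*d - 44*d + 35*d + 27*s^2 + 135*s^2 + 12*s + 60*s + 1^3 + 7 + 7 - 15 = -40*d^3 + d^2*(210*s + 64) + d*(-270*s^2 - 246*s - 24) + 162*s^2 + 72*s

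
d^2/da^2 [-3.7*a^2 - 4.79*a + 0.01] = -7.40000000000000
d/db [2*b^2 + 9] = 4*b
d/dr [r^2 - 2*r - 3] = 2*r - 2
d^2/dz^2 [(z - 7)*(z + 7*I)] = 2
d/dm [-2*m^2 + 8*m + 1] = 8 - 4*m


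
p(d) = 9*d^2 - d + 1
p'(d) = 18*d - 1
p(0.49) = 2.67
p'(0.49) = 7.82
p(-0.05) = 1.07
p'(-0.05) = -1.90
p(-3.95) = 145.37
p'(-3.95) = -72.10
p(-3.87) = 139.66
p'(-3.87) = -70.66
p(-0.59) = 4.72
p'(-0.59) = -11.62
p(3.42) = 102.85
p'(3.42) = 60.56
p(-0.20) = 1.56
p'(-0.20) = -4.60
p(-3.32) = 103.52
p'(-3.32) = -60.76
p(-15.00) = 2041.00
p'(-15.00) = -271.00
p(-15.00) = 2041.00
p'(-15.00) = -271.00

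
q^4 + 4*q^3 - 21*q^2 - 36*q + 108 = (q - 3)*(q - 2)*(q + 3)*(q + 6)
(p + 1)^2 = p^2 + 2*p + 1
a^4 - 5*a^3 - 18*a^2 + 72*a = a*(a - 6)*(a - 3)*(a + 4)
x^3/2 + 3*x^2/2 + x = x*(x/2 + 1/2)*(x + 2)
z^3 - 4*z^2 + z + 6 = (z - 3)*(z - 2)*(z + 1)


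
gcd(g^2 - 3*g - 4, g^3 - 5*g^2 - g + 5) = g + 1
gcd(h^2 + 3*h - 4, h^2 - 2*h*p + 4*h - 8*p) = h + 4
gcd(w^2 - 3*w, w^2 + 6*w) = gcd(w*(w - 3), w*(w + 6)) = w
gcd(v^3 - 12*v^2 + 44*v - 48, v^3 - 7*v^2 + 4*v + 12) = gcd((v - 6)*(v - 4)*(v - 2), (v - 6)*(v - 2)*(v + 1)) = v^2 - 8*v + 12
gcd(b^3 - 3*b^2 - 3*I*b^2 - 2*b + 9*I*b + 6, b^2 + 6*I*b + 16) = b - 2*I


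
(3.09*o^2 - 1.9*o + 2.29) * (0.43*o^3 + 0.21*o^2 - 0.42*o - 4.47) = 1.3287*o^5 - 0.1681*o^4 - 0.7121*o^3 - 12.5334*o^2 + 7.5312*o - 10.2363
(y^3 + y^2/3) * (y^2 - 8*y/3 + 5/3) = y^5 - 7*y^4/3 + 7*y^3/9 + 5*y^2/9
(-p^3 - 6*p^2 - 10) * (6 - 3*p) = 3*p^4 + 12*p^3 - 36*p^2 + 30*p - 60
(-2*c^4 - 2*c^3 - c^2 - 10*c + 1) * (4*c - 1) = -8*c^5 - 6*c^4 - 2*c^3 - 39*c^2 + 14*c - 1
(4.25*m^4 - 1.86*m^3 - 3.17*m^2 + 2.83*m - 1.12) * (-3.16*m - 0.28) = -13.43*m^5 + 4.6876*m^4 + 10.538*m^3 - 8.0552*m^2 + 2.7468*m + 0.3136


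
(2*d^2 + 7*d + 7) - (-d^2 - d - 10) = 3*d^2 + 8*d + 17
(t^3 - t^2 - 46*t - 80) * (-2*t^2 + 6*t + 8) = -2*t^5 + 8*t^4 + 94*t^3 - 124*t^2 - 848*t - 640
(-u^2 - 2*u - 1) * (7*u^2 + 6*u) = -7*u^4 - 20*u^3 - 19*u^2 - 6*u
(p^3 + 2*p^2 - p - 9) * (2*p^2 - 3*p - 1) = 2*p^5 + p^4 - 9*p^3 - 17*p^2 + 28*p + 9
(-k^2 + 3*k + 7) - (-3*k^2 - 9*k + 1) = 2*k^2 + 12*k + 6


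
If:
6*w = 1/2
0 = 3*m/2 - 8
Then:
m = 16/3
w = 1/12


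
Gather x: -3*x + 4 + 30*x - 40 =27*x - 36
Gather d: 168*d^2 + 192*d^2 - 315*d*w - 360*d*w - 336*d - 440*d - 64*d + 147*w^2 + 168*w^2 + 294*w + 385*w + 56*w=360*d^2 + d*(-675*w - 840) + 315*w^2 + 735*w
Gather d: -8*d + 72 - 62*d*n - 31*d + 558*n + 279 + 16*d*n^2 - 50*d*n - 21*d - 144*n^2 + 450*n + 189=d*(16*n^2 - 112*n - 60) - 144*n^2 + 1008*n + 540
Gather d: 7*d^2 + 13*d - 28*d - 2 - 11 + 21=7*d^2 - 15*d + 8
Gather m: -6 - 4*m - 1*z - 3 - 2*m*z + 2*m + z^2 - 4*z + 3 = m*(-2*z - 2) + z^2 - 5*z - 6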